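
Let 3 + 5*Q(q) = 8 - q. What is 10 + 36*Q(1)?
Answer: 194/5 ≈ 38.800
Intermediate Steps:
Q(q) = 1 - q/5 (Q(q) = -3/5 + (8 - q)/5 = -3/5 + (8/5 - q/5) = 1 - q/5)
10 + 36*Q(1) = 10 + 36*(1 - 1/5*1) = 10 + 36*(1 - 1/5) = 10 + 36*(4/5) = 10 + 144/5 = 194/5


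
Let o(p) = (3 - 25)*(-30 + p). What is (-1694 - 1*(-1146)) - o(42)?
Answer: -284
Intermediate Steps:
o(p) = 660 - 22*p (o(p) = -22*(-30 + p) = 660 - 22*p)
(-1694 - 1*(-1146)) - o(42) = (-1694 - 1*(-1146)) - (660 - 22*42) = (-1694 + 1146) - (660 - 924) = -548 - 1*(-264) = -548 + 264 = -284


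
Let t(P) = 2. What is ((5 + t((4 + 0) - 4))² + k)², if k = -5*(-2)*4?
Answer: 7921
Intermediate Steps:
k = 40 (k = 10*4 = 40)
((5 + t((4 + 0) - 4))² + k)² = ((5 + 2)² + 40)² = (7² + 40)² = (49 + 40)² = 89² = 7921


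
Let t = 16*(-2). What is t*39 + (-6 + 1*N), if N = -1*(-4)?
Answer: -1250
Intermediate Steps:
N = 4
t = -32
t*39 + (-6 + 1*N) = -32*39 + (-6 + 1*4) = -1248 + (-6 + 4) = -1248 - 2 = -1250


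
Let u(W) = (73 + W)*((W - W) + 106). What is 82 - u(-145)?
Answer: 7714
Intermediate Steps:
u(W) = 7738 + 106*W (u(W) = (73 + W)*(0 + 106) = (73 + W)*106 = 7738 + 106*W)
82 - u(-145) = 82 - (7738 + 106*(-145)) = 82 - (7738 - 15370) = 82 - 1*(-7632) = 82 + 7632 = 7714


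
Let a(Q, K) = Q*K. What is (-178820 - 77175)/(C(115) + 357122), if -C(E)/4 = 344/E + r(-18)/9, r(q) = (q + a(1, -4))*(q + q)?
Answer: -29439425/41027174 ≈ -0.71756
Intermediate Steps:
a(Q, K) = K*Q
r(q) = 2*q*(-4 + q) (r(q) = (q - 4*1)*(q + q) = (q - 4)*(2*q) = (-4 + q)*(2*q) = 2*q*(-4 + q))
C(E) = -352 - 1376/E (C(E) = -4*(344/E + (2*(-18)*(-4 - 18))/9) = -4*(344/E + (2*(-18)*(-22))*(1/9)) = -4*(344/E + 792*(1/9)) = -4*(344/E + 88) = -4*(88 + 344/E) = -352 - 1376/E)
(-178820 - 77175)/(C(115) + 357122) = (-178820 - 77175)/((-352 - 1376/115) + 357122) = -255995/((-352 - 1376*1/115) + 357122) = -255995/((-352 - 1376/115) + 357122) = -255995/(-41856/115 + 357122) = -255995/41027174/115 = -255995*115/41027174 = -29439425/41027174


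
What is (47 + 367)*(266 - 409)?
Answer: -59202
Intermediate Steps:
(47 + 367)*(266 - 409) = 414*(-143) = -59202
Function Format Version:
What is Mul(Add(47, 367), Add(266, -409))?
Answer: -59202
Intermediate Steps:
Mul(Add(47, 367), Add(266, -409)) = Mul(414, -143) = -59202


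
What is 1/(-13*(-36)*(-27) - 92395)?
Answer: -1/105031 ≈ -9.5210e-6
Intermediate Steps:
1/(-13*(-36)*(-27) - 92395) = 1/(468*(-27) - 92395) = 1/(-12636 - 92395) = 1/(-105031) = -1/105031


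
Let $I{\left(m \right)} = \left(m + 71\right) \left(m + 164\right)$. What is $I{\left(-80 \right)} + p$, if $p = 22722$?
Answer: $21966$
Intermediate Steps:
$I{\left(m \right)} = \left(71 + m\right) \left(164 + m\right)$
$I{\left(-80 \right)} + p = \left(11644 + \left(-80\right)^{2} + 235 \left(-80\right)\right) + 22722 = \left(11644 + 6400 - 18800\right) + 22722 = -756 + 22722 = 21966$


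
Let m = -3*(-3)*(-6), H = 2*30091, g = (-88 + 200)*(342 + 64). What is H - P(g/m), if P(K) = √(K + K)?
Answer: 60182 - 28*I*√174/9 ≈ 60182.0 - 41.038*I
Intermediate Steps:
g = 45472 (g = 112*406 = 45472)
H = 60182
m = -54 (m = 9*(-6) = -54)
P(K) = √2*√K (P(K) = √(2*K) = √2*√K)
H - P(g/m) = 60182 - √2*√(45472/(-54)) = 60182 - √2*√(45472*(-1/54)) = 60182 - √2*√(-22736/27) = 60182 - √2*28*I*√87/9 = 60182 - 28*I*√174/9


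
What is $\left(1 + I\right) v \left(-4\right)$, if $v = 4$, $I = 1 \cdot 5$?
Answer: $-96$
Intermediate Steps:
$I = 5$
$\left(1 + I\right) v \left(-4\right) = \left(1 + 5\right) 4 \left(-4\right) = 6 \cdot 4 \left(-4\right) = 24 \left(-4\right) = -96$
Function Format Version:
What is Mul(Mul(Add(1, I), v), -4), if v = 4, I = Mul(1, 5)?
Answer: -96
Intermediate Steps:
I = 5
Mul(Mul(Add(1, I), v), -4) = Mul(Mul(Add(1, 5), 4), -4) = Mul(Mul(6, 4), -4) = Mul(24, -4) = -96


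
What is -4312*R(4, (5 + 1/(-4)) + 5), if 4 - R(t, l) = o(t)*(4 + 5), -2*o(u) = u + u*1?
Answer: -172480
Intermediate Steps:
o(u) = -u (o(u) = -(u + u*1)/2 = -(u + u)/2 = -u)
R(t, l) = 4 + 9*t (R(t, l) = 4 - (-t)*(4 + 5) = 4 - (-t)*9 = 4 - (-9)*t = 4 + 9*t)
-4312*R(4, (5 + 1/(-4)) + 5) = -4312*(4 + 9*4) = -4312*(4 + 36) = -4312*40 = -172480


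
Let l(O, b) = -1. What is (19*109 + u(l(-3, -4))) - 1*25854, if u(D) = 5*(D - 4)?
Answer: -23808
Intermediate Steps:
u(D) = -20 + 5*D (u(D) = 5*(-4 + D) = -20 + 5*D)
(19*109 + u(l(-3, -4))) - 1*25854 = (19*109 + (-20 + 5*(-1))) - 1*25854 = (2071 + (-20 - 5)) - 25854 = (2071 - 25) - 25854 = 2046 - 25854 = -23808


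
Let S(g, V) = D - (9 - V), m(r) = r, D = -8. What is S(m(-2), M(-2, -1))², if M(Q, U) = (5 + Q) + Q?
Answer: 256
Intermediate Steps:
M(Q, U) = 5 + 2*Q
S(g, V) = -17 + V (S(g, V) = -8 - (9 - V) = -8 + (-9 + V) = -17 + V)
S(m(-2), M(-2, -1))² = (-17 + (5 + 2*(-2)))² = (-17 + (5 - 4))² = (-17 + 1)² = (-16)² = 256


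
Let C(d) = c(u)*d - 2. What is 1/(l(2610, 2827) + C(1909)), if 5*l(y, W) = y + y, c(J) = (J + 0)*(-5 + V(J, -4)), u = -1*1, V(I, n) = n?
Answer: 1/18223 ≈ 5.4876e-5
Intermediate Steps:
u = -1
c(J) = -9*J (c(J) = (J + 0)*(-5 - 4) = J*(-9) = -9*J)
C(d) = -2 + 9*d (C(d) = (-9*(-1))*d - 2 = 9*d - 2 = -2 + 9*d)
l(y, W) = 2*y/5 (l(y, W) = (y + y)/5 = (2*y)/5 = 2*y/5)
1/(l(2610, 2827) + C(1909)) = 1/((⅖)*2610 + (-2 + 9*1909)) = 1/(1044 + (-2 + 17181)) = 1/(1044 + 17179) = 1/18223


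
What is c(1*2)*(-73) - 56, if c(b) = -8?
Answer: 528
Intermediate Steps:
c(1*2)*(-73) - 56 = -8*(-73) - 56 = 584 - 56 = 528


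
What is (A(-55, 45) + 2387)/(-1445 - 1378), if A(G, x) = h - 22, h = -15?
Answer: -2350/2823 ≈ -0.83245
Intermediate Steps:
A(G, x) = -37 (A(G, x) = -15 - 22 = -37)
(A(-55, 45) + 2387)/(-1445 - 1378) = (-37 + 2387)/(-1445 - 1378) = 2350/(-2823) = 2350*(-1/2823) = -2350/2823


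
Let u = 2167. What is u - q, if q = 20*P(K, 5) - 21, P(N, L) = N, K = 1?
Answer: 2168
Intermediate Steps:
q = -1 (q = 20*1 - 21 = 20 - 21 = -1)
u - q = 2167 - 1*(-1) = 2167 + 1 = 2168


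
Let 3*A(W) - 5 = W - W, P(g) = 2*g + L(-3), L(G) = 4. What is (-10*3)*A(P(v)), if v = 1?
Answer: -50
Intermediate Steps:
P(g) = 4 + 2*g (P(g) = 2*g + 4 = 4 + 2*g)
A(W) = 5/3 (A(W) = 5/3 + (W - W)/3 = 5/3 + (1/3)*0 = 5/3 + 0 = 5/3)
(-10*3)*A(P(v)) = -10*3*(5/3) = -30*5/3 = -50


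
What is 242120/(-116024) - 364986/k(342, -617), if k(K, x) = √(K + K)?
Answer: -30265/14503 - 60831*√19/19 ≈ -13958.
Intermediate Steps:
k(K, x) = √2*√K (k(K, x) = √(2*K) = √2*√K)
242120/(-116024) - 364986/k(342, -617) = 242120/(-116024) - 364986*√19/114 = 242120*(-1/116024) - 364986*√19/114 = -30265/14503 - 364986*√19/114 = -30265/14503 - 60831*√19/19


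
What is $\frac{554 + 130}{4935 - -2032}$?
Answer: $\frac{684}{6967} \approx 0.098177$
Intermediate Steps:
$\frac{554 + 130}{4935 - -2032} = \frac{684}{4935 + 2032} = \frac{684}{6967}$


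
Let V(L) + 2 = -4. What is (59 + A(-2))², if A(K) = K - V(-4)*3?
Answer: 5625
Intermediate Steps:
V(L) = -6 (V(L) = -2 - 4 = -6)
A(K) = 18 + K (A(K) = K - (-6)*3 = K - 1*(-18) = K + 18 = 18 + K)
(59 + A(-2))² = (59 + (18 - 2))² = (59 + 16)² = 75² = 5625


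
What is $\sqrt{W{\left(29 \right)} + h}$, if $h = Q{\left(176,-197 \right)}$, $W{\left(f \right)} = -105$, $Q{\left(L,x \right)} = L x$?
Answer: $i \sqrt{34777} \approx 186.49 i$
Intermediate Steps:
$h = -34672$ ($h = 176 \left(-197\right) = -34672$)
$\sqrt{W{\left(29 \right)} + h} = \sqrt{-105 - 34672} = \sqrt{-34777} = i \sqrt{34777}$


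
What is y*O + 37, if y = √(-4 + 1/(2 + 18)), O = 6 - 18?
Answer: 37 - 6*I*√395/5 ≈ 37.0 - 23.85*I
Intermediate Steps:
O = -12
y = I*√395/10 (y = √(-4 + 1/20) = √(-79/20) = I*√395/10 ≈ 1.9875*I)
y*O + 37 = (I*√395/10)*(-12) + 37 = -6*I*√395/5 + 37 = 37 - 6*I*√395/5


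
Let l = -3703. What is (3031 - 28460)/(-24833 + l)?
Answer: 25429/28536 ≈ 0.89112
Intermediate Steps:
(3031 - 28460)/(-24833 + l) = (3031 - 28460)/(-24833 - 3703) = -25429/(-28536) = -25429*(-1/28536) = 25429/28536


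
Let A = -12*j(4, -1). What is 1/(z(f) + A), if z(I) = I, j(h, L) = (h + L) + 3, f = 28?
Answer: -1/44 ≈ -0.022727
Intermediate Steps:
j(h, L) = 3 + L + h (j(h, L) = (L + h) + 3 = 3 + L + h)
A = -72 (A = -12*(3 - 1 + 4) = -12*6 = -72)
1/(z(f) + A) = 1/(28 - 72) = 1/(-44) = -1/44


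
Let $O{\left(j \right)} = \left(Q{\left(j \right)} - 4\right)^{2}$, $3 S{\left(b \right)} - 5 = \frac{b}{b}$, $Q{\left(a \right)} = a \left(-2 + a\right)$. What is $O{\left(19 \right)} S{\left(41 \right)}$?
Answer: $203522$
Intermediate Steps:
$S{\left(b \right)} = 2$ ($S{\left(b \right)} = \frac{5}{3} + \frac{b \frac{1}{b}}{3} = \frac{5}{3} + \frac{1}{3} \cdot 1 = \frac{5}{3} + \frac{1}{3} = 2$)
$O{\left(j \right)} = \left(-4 + j \left(-2 + j\right)\right)^{2}$ ($O{\left(j \right)} = \left(j \left(-2 + j\right) - 4\right)^{2} = \left(-4 + j \left(-2 + j\right)\right)^{2}$)
$O{\left(19 \right)} S{\left(41 \right)} = \left(-4 + 19 \left(-2 + 19\right)\right)^{2} \cdot 2 = \left(-4 + 19 \cdot 17\right)^{2} \cdot 2 = \left(-4 + 323\right)^{2} \cdot 2 = 319^{2} \cdot 2 = 101761 \cdot 2 = 203522$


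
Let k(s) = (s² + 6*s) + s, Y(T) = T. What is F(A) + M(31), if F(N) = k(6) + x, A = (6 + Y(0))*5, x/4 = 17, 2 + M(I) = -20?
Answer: 124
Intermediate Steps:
M(I) = -22 (M(I) = -2 - 20 = -22)
x = 68 (x = 4*17 = 68)
k(s) = s² + 7*s
A = 30 (A = (6 + 0)*5 = 6*5 = 30)
F(N) = 146 (F(N) = 6*(7 + 6) + 68 = 6*13 + 68 = 78 + 68 = 146)
F(A) + M(31) = 146 - 22 = 124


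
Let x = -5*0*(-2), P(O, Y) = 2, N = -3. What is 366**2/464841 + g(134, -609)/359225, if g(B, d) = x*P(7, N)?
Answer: 14884/51649 ≈ 0.28818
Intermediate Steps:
x = 0 (x = 0*(-2) = 0)
g(B, d) = 0 (g(B, d) = 0*2 = 0)
366**2/464841 + g(134, -609)/359225 = 366**2/464841 + 0/359225 = 133956*(1/464841) + 0*(1/359225) = 14884/51649 + 0 = 14884/51649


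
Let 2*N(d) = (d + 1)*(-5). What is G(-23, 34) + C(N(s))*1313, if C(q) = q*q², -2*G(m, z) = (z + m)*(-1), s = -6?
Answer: 20515669/8 ≈ 2.5645e+6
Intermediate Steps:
N(d) = -5/2 - 5*d/2 (N(d) = ((d + 1)*(-5))/2 = ((1 + d)*(-5))/2 = (-5 - 5*d)/2 = -5/2 - 5*d/2)
G(m, z) = m/2 + z/2 (G(m, z) = -(z + m)*(-1)/2 = -(m + z)*(-1)/2 = -(-m - z)/2 = m/2 + z/2)
C(q) = q³
G(-23, 34) + C(N(s))*1313 = ((½)*(-23) + (½)*34) + (-5/2 - 5/2*(-6))³*1313 = (-23/2 + 17) + (-5/2 + 15)³*1313 = 11/2 + (25/2)³*1313 = 11/2 + (15625/8)*1313 = 11/2 + 20515625/8 = 20515669/8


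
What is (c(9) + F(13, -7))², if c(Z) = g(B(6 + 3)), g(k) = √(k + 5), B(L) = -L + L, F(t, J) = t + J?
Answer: (6 + √5)² ≈ 67.833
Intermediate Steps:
F(t, J) = J + t
B(L) = 0
g(k) = √(5 + k)
c(Z) = √5 (c(Z) = √(5 + 0) = √5)
(c(9) + F(13, -7))² = (√5 + (-7 + 13))² = (√5 + 6)² = (6 + √5)²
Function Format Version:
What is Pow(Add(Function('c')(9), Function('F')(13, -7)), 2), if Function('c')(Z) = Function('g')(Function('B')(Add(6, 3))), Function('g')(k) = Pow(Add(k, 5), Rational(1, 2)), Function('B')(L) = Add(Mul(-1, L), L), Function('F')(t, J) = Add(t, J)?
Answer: Pow(Add(6, Pow(5, Rational(1, 2))), 2) ≈ 67.833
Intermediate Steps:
Function('F')(t, J) = Add(J, t)
Function('B')(L) = 0
Function('g')(k) = Pow(Add(5, k), Rational(1, 2))
Function('c')(Z) = Pow(5, Rational(1, 2)) (Function('c')(Z) = Pow(Add(5, 0), Rational(1, 2)) = Pow(5, Rational(1, 2)))
Pow(Add(Function('c')(9), Function('F')(13, -7)), 2) = Pow(Add(Pow(5, Rational(1, 2)), Add(-7, 13)), 2) = Pow(Add(Pow(5, Rational(1, 2)), 6), 2) = Pow(Add(6, Pow(5, Rational(1, 2))), 2)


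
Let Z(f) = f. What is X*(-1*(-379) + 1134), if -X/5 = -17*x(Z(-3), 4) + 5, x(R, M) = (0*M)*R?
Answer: -37825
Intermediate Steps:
x(R, M) = 0 (x(R, M) = 0*R = 0)
X = -25 (X = -5*(-17*0 + 5) = -5*(0 + 5) = -5*5 = -25)
X*(-1*(-379) + 1134) = -25*(-1*(-379) + 1134) = -25*(379 + 1134) = -25*1513 = -37825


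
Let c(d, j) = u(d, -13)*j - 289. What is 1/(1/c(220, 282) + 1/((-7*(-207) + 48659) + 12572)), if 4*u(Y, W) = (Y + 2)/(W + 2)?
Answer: -23605288/13413 ≈ -1759.9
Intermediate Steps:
u(Y, W) = (2 + Y)/(4*(2 + W)) (u(Y, W) = ((Y + 2)/(W + 2))/4 = ((2 + Y)/(2 + W))/4 = (2 + Y)/(4*(2 + W)))
c(d, j) = -289 + j*(-1/22 - d/44) (c(d, j) = ((2 + d)/(4*(2 - 13)))*j - 289 = ((¼)*(2 + d)/(-11))*j - 289 = ((¼)*(-1/11)*(2 + d))*j - 289 = (-1/22 - d/44)*j - 289 = j*(-1/22 - d/44) - 289 = -289 + j*(-1/22 - d/44))
1/(1/c(220, 282) + 1/((-7*(-207) + 48659) + 12572)) = 1/(1/(-289 - 1/44*282*(2 + 220)) + 1/((-7*(-207) + 48659) + 12572)) = 1/(1/(-289 - 1/44*282*222) + 1/((1449 + 48659) + 12572)) = 1/(1/(-289 - 15651/11) + 1/(50108 + 12572)) = 1/(1/(-18830/11) + 1/62680) = 1/(-11/18830 + 1/62680) = 1/(-13413/23605288) = -23605288/13413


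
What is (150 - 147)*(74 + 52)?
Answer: 378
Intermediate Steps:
(150 - 147)*(74 + 52) = 3*126 = 378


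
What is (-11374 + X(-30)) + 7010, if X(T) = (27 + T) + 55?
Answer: -4312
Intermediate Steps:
X(T) = 82 + T
(-11374 + X(-30)) + 7010 = (-11374 + (82 - 30)) + 7010 = (-11374 + 52) + 7010 = -11322 + 7010 = -4312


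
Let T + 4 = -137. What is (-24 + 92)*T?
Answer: -9588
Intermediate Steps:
T = -141 (T = -4 - 137 = -141)
(-24 + 92)*T = (-24 + 92)*(-141) = 68*(-141) = -9588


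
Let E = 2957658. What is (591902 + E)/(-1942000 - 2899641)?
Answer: -72440/98809 ≈ -0.73313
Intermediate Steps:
(591902 + E)/(-1942000 - 2899641) = (591902 + 2957658)/(-1942000 - 2899641) = 3549560/(-4841641) = 3549560*(-1/4841641) = -72440/98809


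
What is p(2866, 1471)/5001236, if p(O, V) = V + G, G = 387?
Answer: 929/2500618 ≈ 0.00037151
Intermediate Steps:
p(O, V) = 387 + V (p(O, V) = V + 387 = 387 + V)
p(2866, 1471)/5001236 = (387 + 1471)/5001236 = 1858*(1/5001236) = 929/2500618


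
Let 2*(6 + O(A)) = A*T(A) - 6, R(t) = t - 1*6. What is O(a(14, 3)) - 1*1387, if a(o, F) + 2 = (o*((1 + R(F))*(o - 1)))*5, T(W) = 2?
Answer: -3218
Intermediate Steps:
R(t) = -6 + t (R(t) = t - 6 = -6 + t)
a(o, F) = -2 + 5*o*(-1 + o)*(-5 + F) (a(o, F) = -2 + (o*((1 + (-6 + F))*(o - 1)))*5 = -2 + (o*((-5 + F)*(-1 + o)))*5 = -2 + (o*((-1 + o)*(-5 + F)))*5 = -2 + (o*(-1 + o)*(-5 + F))*5 = -2 + 5*o*(-1 + o)*(-5 + F))
O(A) = -9 + A (O(A) = -6 + (A*2 - 6)/2 = -6 + (2*A - 6)/2 = -6 + (-6 + 2*A)/2 = -6 + (-3 + A) = -9 + A)
O(a(14, 3)) - 1*1387 = (-9 + (-2 - 25*14² + 25*14 - 5*3*14 + 5*3*14²)) - 1*1387 = (-9 + (-2 - 25*196 + 350 - 210 + 5*3*196)) - 1387 = (-9 + (-2 - 4900 + 350 - 210 + 2940)) - 1387 = (-9 - 1822) - 1387 = -1831 - 1387 = -3218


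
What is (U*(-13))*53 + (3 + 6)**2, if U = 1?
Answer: -608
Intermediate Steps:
(U*(-13))*53 + (3 + 6)**2 = (1*(-13))*53 + (3 + 6)**2 = -13*53 + 9**2 = -689 + 81 = -608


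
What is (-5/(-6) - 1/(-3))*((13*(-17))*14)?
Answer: -10829/3 ≈ -3609.7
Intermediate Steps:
(-5/(-6) - 1/(-3))*((13*(-17))*14) = (-5*(-⅙) - 1*(-⅓))*(-221*14) = (⅚ + ⅓)*(-3094) = (7/6)*(-3094) = -10829/3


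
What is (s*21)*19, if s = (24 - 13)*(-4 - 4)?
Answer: -35112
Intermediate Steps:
s = -88 (s = 11*(-8) = -88)
(s*21)*19 = -88*21*19 = -1848*19 = -35112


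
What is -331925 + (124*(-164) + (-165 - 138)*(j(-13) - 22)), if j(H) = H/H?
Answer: -345898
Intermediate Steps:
j(H) = 1
-331925 + (124*(-164) + (-165 - 138)*(j(-13) - 22)) = -331925 + (124*(-164) + (-165 - 138)*(1 - 22)) = -331925 + (-20336 - 303*(-21)) = -331925 + (-20336 + 6363) = -331925 - 13973 = -345898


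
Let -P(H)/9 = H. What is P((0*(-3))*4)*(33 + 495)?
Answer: 0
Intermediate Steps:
P(H) = -9*H
P((0*(-3))*4)*(33 + 495) = (-9*0*(-3)*4)*(33 + 495) = -0*4*528 = -9*0*528 = 0*528 = 0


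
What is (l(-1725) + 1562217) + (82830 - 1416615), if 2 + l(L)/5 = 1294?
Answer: 234892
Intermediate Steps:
l(L) = 6460 (l(L) = -10 + 5*1294 = -10 + 6470 = 6460)
(l(-1725) + 1562217) + (82830 - 1416615) = (6460 + 1562217) + (82830 - 1416615) = 1568677 - 1333785 = 234892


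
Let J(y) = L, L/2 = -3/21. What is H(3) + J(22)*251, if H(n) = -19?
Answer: -635/7 ≈ -90.714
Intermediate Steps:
L = -2/7 (L = 2*(-3/21) = 2*(-3*1/21) = 2*(-1/7) = -2/7 ≈ -0.28571)
J(y) = -2/7
H(3) + J(22)*251 = -19 - 2/7*251 = -19 - 502/7 = -635/7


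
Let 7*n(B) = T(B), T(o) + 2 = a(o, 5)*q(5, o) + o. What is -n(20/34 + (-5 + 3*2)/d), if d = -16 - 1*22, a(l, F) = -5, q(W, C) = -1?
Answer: -2301/4522 ≈ -0.50885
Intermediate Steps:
d = -38 (d = -16 - 22 = -38)
T(o) = 3 + o (T(o) = -2 + (-5*(-1) + o) = -2 + (5 + o) = 3 + o)
n(B) = 3/7 + B/7 (n(B) = (3 + B)/7 = 3/7 + B/7)
-n(20/34 + (-5 + 3*2)/d) = -(3/7 + (20/34 + (-5 + 3*2)/(-38))/7) = -(3/7 + (20*(1/34) + (-5 + 6)*(-1/38))/7) = -(3/7 + (10/17 + 1*(-1/38))/7) = -(3/7 + (10/17 - 1/38)/7) = -(3/7 + (⅐)*(363/646)) = -(3/7 + 363/4522) = -1*2301/4522 = -2301/4522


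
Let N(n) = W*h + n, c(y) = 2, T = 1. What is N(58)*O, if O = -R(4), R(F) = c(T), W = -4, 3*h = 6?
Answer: -100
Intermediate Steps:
h = 2 (h = (⅓)*6 = 2)
R(F) = 2
N(n) = -8 + n (N(n) = -4*2 + n = -8 + n)
O = -2 (O = -1*2 = -2)
N(58)*O = (-8 + 58)*(-2) = 50*(-2) = -100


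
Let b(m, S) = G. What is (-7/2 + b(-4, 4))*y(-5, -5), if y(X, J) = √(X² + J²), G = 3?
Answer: -5*√2/2 ≈ -3.5355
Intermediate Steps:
b(m, S) = 3
y(X, J) = √(J² + X²)
(-7/2 + b(-4, 4))*y(-5, -5) = (-7/2 + 3)*√((-5)² + (-5)²) = (-7*½ + 3)*√(25 + 25) = (-7/2 + 3)*√50 = -5*√2/2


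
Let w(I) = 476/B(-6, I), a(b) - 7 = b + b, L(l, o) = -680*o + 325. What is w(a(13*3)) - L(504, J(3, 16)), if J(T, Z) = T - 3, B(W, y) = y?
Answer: -1597/5 ≈ -319.40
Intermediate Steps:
J(T, Z) = -3 + T
L(l, o) = 325 - 680*o
a(b) = 7 + 2*b (a(b) = 7 + (b + b) = 7 + 2*b)
w(I) = 476/I
w(a(13*3)) - L(504, J(3, 16)) = 476/(7 + 2*(13*3)) - (325 - 680*(-3 + 3)) = 476/(7 + 2*39) - (325 - 680*0) = 476/(7 + 78) - (325 + 0) = 476/85 - 1*325 = 476*(1/85) - 325 = 28/5 - 325 = -1597/5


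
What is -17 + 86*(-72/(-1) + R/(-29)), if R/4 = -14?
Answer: 183891/29 ≈ 6341.1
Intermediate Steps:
R = -56 (R = 4*(-14) = -56)
-17 + 86*(-72/(-1) + R/(-29)) = -17 + 86*(-72/(-1) - 56/(-29)) = -17 + 86*(-72*(-1) - 56*(-1/29)) = -17 + 86*(72 + 56/29) = -17 + 86*(2144/29) = -17 + 184384/29 = 183891/29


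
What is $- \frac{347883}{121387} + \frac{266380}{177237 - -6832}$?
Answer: $- \frac{31699406867}{22343583703} \approx -1.4187$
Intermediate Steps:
$- \frac{347883}{121387} + \frac{266380}{177237 - -6832} = \left(-347883\right) \frac{1}{121387} + \frac{266380}{177237 + 6832} = - \frac{347883}{121387} + \frac{266380}{184069} = - \frac{31699406867}{22343583703}$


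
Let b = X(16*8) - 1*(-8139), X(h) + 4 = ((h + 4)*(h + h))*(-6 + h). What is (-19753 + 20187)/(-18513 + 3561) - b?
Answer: -4411650643/1068 ≈ -4.1308e+6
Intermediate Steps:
X(h) = -4 + 2*h*(-6 + h)*(4 + h) (X(h) = -4 + ((h + 4)*(h + h))*(-6 + h) = -4 + ((4 + h)*(2*h))*(-6 + h) = -4 + (2*h*(4 + h))*(-6 + h) = -4 + 2*h*(-6 + h)*(4 + h))
b = 4130759 (b = (-4 - 768*8 - 4*(16*8)**2 + 2*(16*8)**3) - 1*(-8139) = (-4 - 48*128 - 4*128**2 + 2*128**3) + 8139 = (-4 - 6144 - 4*16384 + 2*2097152) + 8139 = (-4 - 6144 - 65536 + 4194304) + 8139 = 4122620 + 8139 = 4130759)
(-19753 + 20187)/(-18513 + 3561) - b = (-19753 + 20187)/(-18513 + 3561) - 1*4130759 = 434/(-14952) - 4130759 = 434*(-1/14952) - 4130759 = -31/1068 - 4130759 = -4411650643/1068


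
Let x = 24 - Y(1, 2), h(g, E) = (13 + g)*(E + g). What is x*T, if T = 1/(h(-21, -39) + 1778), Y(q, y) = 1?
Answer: 23/2258 ≈ 0.010186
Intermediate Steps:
x = 23 (x = 24 - 1*1 = 24 - 1 = 23)
T = 1/2258 (T = 1/(((-21)² + 13*(-39) + 13*(-21) - 39*(-21)) + 1778) = 1/((441 - 507 - 273 + 819) + 1778) = 1/(480 + 1778) = 1/2258 ≈ 0.00044287)
x*T = 23*(1/2258) = 23/2258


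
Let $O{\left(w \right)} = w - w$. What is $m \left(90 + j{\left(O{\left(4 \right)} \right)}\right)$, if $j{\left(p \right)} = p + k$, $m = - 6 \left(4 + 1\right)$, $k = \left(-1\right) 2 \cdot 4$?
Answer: $-2460$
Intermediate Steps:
$k = -8$ ($k = \left(-2\right) 4 = -8$)
$O{\left(w \right)} = 0$
$m = -30$ ($m = \left(-6\right) 5 = -30$)
$j{\left(p \right)} = -8 + p$ ($j{\left(p \right)} = p - 8 = -8 + p$)
$m \left(90 + j{\left(O{\left(4 \right)} \right)}\right) = - 30 \left(90 + \left(-8 + 0\right)\right) = - 30 \left(90 - 8\right) = \left(-30\right) 82 = -2460$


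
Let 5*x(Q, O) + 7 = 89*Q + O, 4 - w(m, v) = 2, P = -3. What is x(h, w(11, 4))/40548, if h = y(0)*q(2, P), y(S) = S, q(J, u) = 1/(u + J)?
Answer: -1/40548 ≈ -2.4662e-5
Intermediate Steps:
q(J, u) = 1/(J + u)
w(m, v) = 2 (w(m, v) = 4 - 1*2 = 4 - 2 = 2)
h = 0 (h = 0/(2 - 3) = 0/(-1) = 0*(-1) = 0)
x(Q, O) = -7/5 + O/5 + 89*Q/5 (x(Q, O) = -7/5 + (89*Q + O)/5 = -7/5 + (O + 89*Q)/5 = -7/5 + (O/5 + 89*Q/5) = -7/5 + O/5 + 89*Q/5)
x(h, w(11, 4))/40548 = (-7/5 + (⅕)*2 + (89/5)*0)/40548 = (-7/5 + ⅖ + 0)*(1/40548) = -1*1/40548 = -1/40548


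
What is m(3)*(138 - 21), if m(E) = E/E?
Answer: 117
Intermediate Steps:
m(E) = 1
m(3)*(138 - 21) = 1*(138 - 21) = 1*117 = 117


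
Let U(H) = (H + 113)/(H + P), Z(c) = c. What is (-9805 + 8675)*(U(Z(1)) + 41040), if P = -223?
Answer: -1715860930/37 ≈ -4.6375e+7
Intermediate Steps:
U(H) = (113 + H)/(-223 + H) (U(H) = (H + 113)/(H - 223) = (113 + H)/(-223 + H))
(-9805 + 8675)*(U(Z(1)) + 41040) = (-9805 + 8675)*((113 + 1)/(-223 + 1) + 41040) = -1130*(114/(-222) + 41040) = -1130*(-1/222*114 + 41040) = -1130*(-19/37 + 41040) = -1130*1518461/37 = -1715860930/37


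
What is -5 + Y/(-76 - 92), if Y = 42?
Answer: -21/4 ≈ -5.2500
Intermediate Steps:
-5 + Y/(-76 - 92) = -5 + 42/(-76 - 92) = -5 + 42/(-168) = -5 + 42*(-1/168) = -5 - ¼ = -21/4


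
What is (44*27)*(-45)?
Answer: -53460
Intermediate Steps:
(44*27)*(-45) = 1188*(-45) = -53460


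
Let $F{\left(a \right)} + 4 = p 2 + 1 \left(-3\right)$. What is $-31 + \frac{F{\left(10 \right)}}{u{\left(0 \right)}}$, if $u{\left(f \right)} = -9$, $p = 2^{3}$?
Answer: $-32$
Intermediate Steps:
$p = 8$
$F{\left(a \right)} = 9$ ($F{\left(a \right)} = -4 + \left(8 \cdot 2 + 1 \left(-3\right)\right) = -4 + \left(16 - 3\right) = -4 + 13 = 9$)
$-31 + \frac{F{\left(10 \right)}}{u{\left(0 \right)}} = -31 + \frac{9}{-9} = -31 + 9 \left(- \frac{1}{9}\right) = -31 - 1 = -32$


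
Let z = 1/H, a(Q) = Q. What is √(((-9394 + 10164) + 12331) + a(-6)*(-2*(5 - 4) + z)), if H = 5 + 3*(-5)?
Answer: 4*√20490/5 ≈ 114.51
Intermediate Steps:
H = -10 (H = 5 - 15 = -10)
z = -⅒ (z = 1/(-10) = -⅒ ≈ -0.10000)
√(((-9394 + 10164) + 12331) + a(-6)*(-2*(5 - 4) + z)) = √(((-9394 + 10164) + 12331) - 6*(-2*(5 - 4) - ⅒)) = √((770 + 12331) - 6*(-2*1 - ⅒)) = √(13101 - 6*(-2 - ⅒)) = √(13101 - 6*(-21/10)) = √(13101 + 63/5) = √(65568/5) = 4*√20490/5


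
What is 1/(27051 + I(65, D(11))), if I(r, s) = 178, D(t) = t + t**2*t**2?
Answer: 1/27229 ≈ 3.6726e-5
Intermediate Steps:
D(t) = t + t**4
1/(27051 + I(65, D(11))) = 1/(27051 + 178) = 1/27229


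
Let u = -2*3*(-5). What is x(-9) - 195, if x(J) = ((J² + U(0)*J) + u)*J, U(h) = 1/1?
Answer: -1113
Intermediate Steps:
u = 30 (u = -6*(-5) = 30)
U(h) = 1
x(J) = J*(30 + J + J²) (x(J) = ((J² + 1*J) + 30)*J = ((J² + J) + 30)*J = ((J + J²) + 30)*J = (30 + J + J²)*J = J*(30 + J + J²))
x(-9) - 195 = -9*(30 - 9 + (-9)²) - 195 = -9*(30 - 9 + 81) - 195 = -9*102 - 195 = -918 - 195 = -1113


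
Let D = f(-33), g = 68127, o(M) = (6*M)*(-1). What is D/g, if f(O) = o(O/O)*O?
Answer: 66/22709 ≈ 0.0029063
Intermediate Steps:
o(M) = -6*M
f(O) = -6*O (f(O) = (-6*O/O)*O = (-6*1)*O = -6*O)
D = 198 (D = -6*(-33) = 198)
D/g = 198/68127 = 198*(1/68127) = 66/22709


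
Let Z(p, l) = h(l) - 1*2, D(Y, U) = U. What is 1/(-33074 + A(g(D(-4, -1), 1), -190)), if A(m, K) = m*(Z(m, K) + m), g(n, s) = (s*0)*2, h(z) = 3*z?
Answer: -1/33074 ≈ -3.0235e-5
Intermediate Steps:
Z(p, l) = -2 + 3*l (Z(p, l) = 3*l - 1*2 = 3*l - 2 = -2 + 3*l)
g(n, s) = 0 (g(n, s) = 0*2 = 0)
A(m, K) = m*(-2 + m + 3*K) (A(m, K) = m*((-2 + 3*K) + m) = m*(-2 + m + 3*K))
1/(-33074 + A(g(D(-4, -1), 1), -190)) = 1/(-33074 + 0*(-2 + 0 + 3*(-190))) = 1/(-33074 + 0*(-2 + 0 - 570)) = 1/(-33074 + 0*(-572)) = 1/(-33074 + 0) = 1/(-33074) = -1/33074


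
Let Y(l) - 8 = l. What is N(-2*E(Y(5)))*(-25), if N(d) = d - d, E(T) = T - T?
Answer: 0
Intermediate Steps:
Y(l) = 8 + l
E(T) = 0
N(d) = 0
N(-2*E(Y(5)))*(-25) = 0*(-25) = 0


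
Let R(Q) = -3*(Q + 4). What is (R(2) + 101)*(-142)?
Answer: -11786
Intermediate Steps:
R(Q) = -12 - 3*Q (R(Q) = -3*(4 + Q) = -12 - 3*Q)
(R(2) + 101)*(-142) = ((-12 - 3*2) + 101)*(-142) = ((-12 - 6) + 101)*(-142) = (-18 + 101)*(-142) = 83*(-142) = -11786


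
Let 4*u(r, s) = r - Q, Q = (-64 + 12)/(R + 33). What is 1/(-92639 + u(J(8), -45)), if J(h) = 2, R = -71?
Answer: -19/1760138 ≈ -1.0795e-5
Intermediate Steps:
Q = 26/19 (Q = (-64 + 12)/(-71 + 33) = -52/(-38) = -52*(-1/38) = 26/19 ≈ 1.3684)
u(r, s) = -13/38 + r/4 (u(r, s) = (r - 1*26/19)/4 = (r - 26/19)/4 = (-26/19 + r)/4 = -13/38 + r/4)
1/(-92639 + u(J(8), -45)) = 1/(-92639 + (-13/38 + (¼)*2)) = 1/(-92639 + (-13/38 + ½)) = 1/(-92639 + 3/19) = 1/(-1760138/19) = -19/1760138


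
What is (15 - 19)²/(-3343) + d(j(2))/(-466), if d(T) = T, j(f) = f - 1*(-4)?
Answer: -13757/778919 ≈ -0.017662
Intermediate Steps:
j(f) = 4 + f (j(f) = f + 4 = 4 + f)
(15 - 19)²/(-3343) + d(j(2))/(-466) = (15 - 19)²/(-3343) + (4 + 2)/(-466) = (-4)²*(-1/3343) + 6*(-1/466) = 16*(-1/3343) - 3/233 = -16/3343 - 3/233 = -13757/778919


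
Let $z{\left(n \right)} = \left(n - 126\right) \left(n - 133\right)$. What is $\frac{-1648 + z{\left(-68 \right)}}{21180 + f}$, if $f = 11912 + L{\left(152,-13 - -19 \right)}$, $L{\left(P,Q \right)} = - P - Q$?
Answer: $\frac{18673}{16467} \approx 1.134$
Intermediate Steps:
$z{\left(n \right)} = \left(-133 + n\right) \left(-126 + n\right)$ ($z{\left(n \right)} = \left(-126 + n\right) \left(-133 + n\right) = \left(-133 + n\right) \left(-126 + n\right)$)
$f = 11754$ ($f = 11912 - \left(139 + 19\right) = 11912 - 158 = 11754$)
$\frac{-1648 + z{\left(-68 \right)}}{21180 + f} = \frac{-1648 + \left(16758 + \left(-68\right)^{2} - -17612\right)}{21180 + 11754} = \frac{-1648 + \left(16758 + 4624 + 17612\right)}{32934} = \left(-1648 + 38994\right) \frac{1}{32934} = 37346 \cdot \frac{1}{32934} = \frac{18673}{16467}$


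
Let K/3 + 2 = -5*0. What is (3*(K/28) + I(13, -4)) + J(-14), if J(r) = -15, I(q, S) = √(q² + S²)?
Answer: -219/14 + √185 ≈ -2.0414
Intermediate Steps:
K = -6 (K = -6 + 3*(-5*0) = -6 + 3*0 = -6 + 0 = -6)
I(q, S) = √(S² + q²)
(3*(K/28) + I(13, -4)) + J(-14) = (3*(-6/28) + √((-4)² + 13²)) - 15 = (3*(-6*1/28) + √(16 + 169)) - 15 = (3*(-3/14) + √185) - 15 = (-9/14 + √185) - 15 = -219/14 + √185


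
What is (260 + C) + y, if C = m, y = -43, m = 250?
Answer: 467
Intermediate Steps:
C = 250
(260 + C) + y = (260 + 250) - 43 = 510 - 43 = 467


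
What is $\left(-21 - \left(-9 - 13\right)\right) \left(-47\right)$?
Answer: $-47$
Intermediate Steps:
$\left(-21 - \left(-9 - 13\right)\right) \left(-47\right) = \left(-21 + \left(9 - -13\right)\right) \left(-47\right) = \left(-21 + \left(9 + 13\right)\right) \left(-47\right) = \left(-21 + 22\right) \left(-47\right) = 1 \left(-47\right) = -47$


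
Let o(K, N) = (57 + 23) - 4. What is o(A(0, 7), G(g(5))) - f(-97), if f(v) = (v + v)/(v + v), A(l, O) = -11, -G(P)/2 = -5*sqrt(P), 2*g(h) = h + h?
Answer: 75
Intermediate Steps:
g(h) = h (g(h) = (h + h)/2 = (2*h)/2 = h)
G(P) = 10*sqrt(P) (G(P) = -(-10)*sqrt(P) = 10*sqrt(P))
o(K, N) = 76 (o(K, N) = 80 - 4 = 76)
f(v) = 1 (f(v) = (2*v)/((2*v)) = (2*v)*(1/(2*v)) = 1)
o(A(0, 7), G(g(5))) - f(-97) = 76 - 1*1 = 76 - 1 = 75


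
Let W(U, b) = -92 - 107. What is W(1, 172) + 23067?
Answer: 22868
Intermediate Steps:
W(U, b) = -199
W(1, 172) + 23067 = -199 + 23067 = 22868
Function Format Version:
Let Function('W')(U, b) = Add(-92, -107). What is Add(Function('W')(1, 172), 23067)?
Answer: 22868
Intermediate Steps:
Function('W')(U, b) = -199
Add(Function('W')(1, 172), 23067) = Add(-199, 23067) = 22868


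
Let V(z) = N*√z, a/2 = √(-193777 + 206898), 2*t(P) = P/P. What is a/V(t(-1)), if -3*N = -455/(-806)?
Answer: -372*√26242/35 ≈ -1721.8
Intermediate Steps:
t(P) = ½ (t(P) = (P/P)/2 = (½)*1 = ½)
N = -35/186 (N = -(-455)/(3*(-806)) = -(-455)*(-1)/(3*806) = -⅓*35/62 = -35/186 ≈ -0.18817)
a = 2*√13121 (a = 2*√(-193777 + 206898) = 2*√13121 ≈ 229.09)
V(z) = -35*√z/186
a/V(t(-1)) = (2*√13121)/((-35*√2/372)) = (2*√13121)*(-186*√2/35) = -372*√26242/35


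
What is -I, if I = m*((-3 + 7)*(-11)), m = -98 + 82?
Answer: -704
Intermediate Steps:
m = -16
I = 704 (I = -16*(-3 + 7)*(-11) = -64*(-11) = -16*(-44) = 704)
-I = -1*704 = -704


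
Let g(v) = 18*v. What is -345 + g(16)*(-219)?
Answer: -63417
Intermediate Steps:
-345 + g(16)*(-219) = -345 + (18*16)*(-219) = -345 + 288*(-219) = -345 - 63072 = -63417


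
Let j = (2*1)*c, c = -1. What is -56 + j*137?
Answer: -330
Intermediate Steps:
j = -2 (j = (2*1)*(-1) = 2*(-1) = -2)
-56 + j*137 = -56 - 2*137 = -56 - 274 = -330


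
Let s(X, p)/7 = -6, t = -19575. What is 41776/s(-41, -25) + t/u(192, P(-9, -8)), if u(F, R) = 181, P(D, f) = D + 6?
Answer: -598829/543 ≈ -1102.8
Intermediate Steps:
s(X, p) = -42 (s(X, p) = 7*(-6) = -42)
P(D, f) = 6 + D
41776/s(-41, -25) + t/u(192, P(-9, -8)) = 41776/(-42) - 19575/181 = 41776*(-1/42) - 19575*1/181 = -2984/3 - 19575/181 = -598829/543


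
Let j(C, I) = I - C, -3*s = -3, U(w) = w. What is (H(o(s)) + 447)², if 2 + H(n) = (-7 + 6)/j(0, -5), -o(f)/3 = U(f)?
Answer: 4955076/25 ≈ 1.9820e+5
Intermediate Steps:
s = 1 (s = -⅓*(-3) = 1)
o(f) = -3*f
H(n) = -9/5 (H(n) = -2 + (-7 + 6)/(-5 - 1*0) = -2 - 1/(-5 + 0) = -2 - 1/(-5) = -2 - 1*(-⅕) = -2 + ⅕ = -9/5)
(H(o(s)) + 447)² = (-9/5 + 447)² = (2226/5)² = 4955076/25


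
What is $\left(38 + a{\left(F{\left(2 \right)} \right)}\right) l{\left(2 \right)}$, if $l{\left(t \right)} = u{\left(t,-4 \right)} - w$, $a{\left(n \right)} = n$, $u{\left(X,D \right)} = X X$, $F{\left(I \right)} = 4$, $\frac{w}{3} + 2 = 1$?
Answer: $294$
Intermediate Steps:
$w = -3$ ($w = -6 + 3 \cdot 1 = -6 + 3 = -3$)
$u{\left(X,D \right)} = X^{2}$
$l{\left(t \right)} = 3 + t^{2}$ ($l{\left(t \right)} = t^{2} - -3 = t^{2} + 3 = 3 + t^{2}$)
$\left(38 + a{\left(F{\left(2 \right)} \right)}\right) l{\left(2 \right)} = \left(38 + 4\right) \left(3 + 2^{2}\right) = 42 \left(3 + 4\right) = 42 \cdot 7 = 294$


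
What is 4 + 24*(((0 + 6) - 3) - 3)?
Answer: 4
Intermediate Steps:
4 + 24*(((0 + 6) - 3) - 3) = 4 + 24*((6 - 3) - 3) = 4 + 24*(3 - 3) = 4 + 24*0 = 4 + 0 = 4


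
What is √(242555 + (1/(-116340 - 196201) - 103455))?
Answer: 23*√25685347913071/312541 ≈ 372.96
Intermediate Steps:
√(242555 + (1/(-116340 - 196201) - 103455)) = √(242555 + (1/(-312541) - 103455)) = √(242555 + (-1/312541 - 103455)) = √(242555 - 32333929156/312541) = √(43474453099/312541) = 23*√25685347913071/312541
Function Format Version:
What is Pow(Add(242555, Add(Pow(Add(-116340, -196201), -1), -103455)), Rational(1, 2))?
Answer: Mul(Rational(23, 312541), Pow(25685347913071, Rational(1, 2))) ≈ 372.96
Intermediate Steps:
Pow(Add(242555, Add(Pow(Add(-116340, -196201), -1), -103455)), Rational(1, 2)) = Pow(Add(242555, Add(Pow(-312541, -1), -103455)), Rational(1, 2)) = Pow(Add(242555, Add(Rational(-1, 312541), -103455)), Rational(1, 2)) = Pow(Add(242555, Rational(-32333929156, 312541)), Rational(1, 2)) = Pow(Rational(43474453099, 312541), Rational(1, 2)) = Mul(Rational(23, 312541), Pow(25685347913071, Rational(1, 2)))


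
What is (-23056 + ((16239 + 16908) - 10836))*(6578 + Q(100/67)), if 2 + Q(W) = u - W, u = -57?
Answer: -325321385/67 ≈ -4.8555e+6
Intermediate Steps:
Q(W) = -59 - W (Q(W) = -2 + (-57 - W) = -59 - W)
(-23056 + ((16239 + 16908) - 10836))*(6578 + Q(100/67)) = (-23056 + ((16239 + 16908) - 10836))*(6578 + (-59 - 100/67)) = (-23056 + (33147 - 10836))*(6578 + (-59 - 100/67)) = (-23056 + 22311)*(6578 + (-59 - 1*100/67)) = -745*(6578 + (-59 - 100/67)) = -745*(6578 - 4053/67) = -745*436673/67 = -325321385/67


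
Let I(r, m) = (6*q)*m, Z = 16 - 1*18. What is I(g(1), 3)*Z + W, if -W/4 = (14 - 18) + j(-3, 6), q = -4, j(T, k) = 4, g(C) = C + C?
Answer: 144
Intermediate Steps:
g(C) = 2*C
Z = -2 (Z = 16 - 18 = -2)
I(r, m) = -24*m (I(r, m) = (6*(-4))*m = -24*m)
W = 0 (W = -4*((14 - 18) + 4) = -4*(-4 + 4) = -4*0 = 0)
I(g(1), 3)*Z + W = -24*3*(-2) + 0 = -72*(-2) + 0 = 144 + 0 = 144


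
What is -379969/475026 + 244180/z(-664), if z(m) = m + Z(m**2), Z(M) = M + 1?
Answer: -51283044097/209122121058 ≈ -0.24523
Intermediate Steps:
Z(M) = 1 + M
z(m) = 1 + m + m**2 (z(m) = m + (1 + m**2) = 1 + m + m**2)
-379969/475026 + 244180/z(-664) = -379969/475026 + 244180/(1 - 664 + (-664)**2) = -379969*1/475026 + 244180/(1 - 664 + 440896) = -379969/475026 + 244180/440233 = -51283044097/209122121058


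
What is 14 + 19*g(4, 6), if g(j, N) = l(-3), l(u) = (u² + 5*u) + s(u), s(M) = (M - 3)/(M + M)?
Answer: -81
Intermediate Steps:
s(M) = (-3 + M)/(2*M) (s(M) = (-3 + M)/((2*M)) = (-3 + M)*(1/(2*M)) = (-3 + M)/(2*M))
l(u) = u² + 5*u + (-3 + u)/(2*u) (l(u) = (u² + 5*u) + (-3 + u)/(2*u) = u² + 5*u + (-3 + u)/(2*u))
g(j, N) = -5 (g(j, N) = (½)*(-3 - 3 + 2*(-3)²*(5 - 3))/(-3) = (½)*(-⅓)*(-3 - 3 + 2*9*2) = (½)*(-⅓)*(-3 - 3 + 36) = (½)*(-⅓)*30 = -5)
14 + 19*g(4, 6) = 14 + 19*(-5) = 14 - 95 = -81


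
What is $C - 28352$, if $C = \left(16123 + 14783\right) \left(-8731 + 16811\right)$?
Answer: $249692128$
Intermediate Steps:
$C = 249720480$ ($C = 30906 \cdot 8080 = 249720480$)
$C - 28352 = 249720480 - 28352 = 249692128$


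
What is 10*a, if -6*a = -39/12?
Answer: 65/12 ≈ 5.4167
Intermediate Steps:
a = 13/24 (a = -(-13)/(2*12) = -⅙*(-13/4) = 13/24 ≈ 0.54167)
10*a = 10*(13/24) = 65/12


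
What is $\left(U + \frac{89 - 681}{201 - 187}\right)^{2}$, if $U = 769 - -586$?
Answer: $\frac{84437721}{49} \approx 1.7232 \cdot 10^{6}$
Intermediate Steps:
$U = 1355$ ($U = 769 + 586 = 1355$)
$\left(U + \frac{89 - 681}{201 - 187}\right)^{2} = \left(1355 + \frac{89 - 681}{201 - 187}\right)^{2} = \left(1355 - \frac{592}{14}\right)^{2} = \left(1355 - \frac{296}{7}\right)^{2} = \left(\frac{9189}{7}\right)^{2} = \frac{84437721}{49}$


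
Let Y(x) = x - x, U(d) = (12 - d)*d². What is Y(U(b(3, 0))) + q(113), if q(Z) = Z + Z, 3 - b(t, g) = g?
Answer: 226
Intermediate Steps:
b(t, g) = 3 - g
U(d) = d²*(12 - d)
q(Z) = 2*Z
Y(x) = 0
Y(U(b(3, 0))) + q(113) = 0 + 2*113 = 0 + 226 = 226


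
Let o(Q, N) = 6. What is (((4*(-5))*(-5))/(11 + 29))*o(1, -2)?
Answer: 15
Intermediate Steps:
(((4*(-5))*(-5))/(11 + 29))*o(1, -2) = (((4*(-5))*(-5))/(11 + 29))*6 = ((-20*(-5))/40)*6 = ((1/40)*100)*6 = (5/2)*6 = 15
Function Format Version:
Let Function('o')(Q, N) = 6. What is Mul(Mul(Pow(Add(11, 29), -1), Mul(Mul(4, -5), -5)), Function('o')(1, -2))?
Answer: 15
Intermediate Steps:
Mul(Mul(Pow(Add(11, 29), -1), Mul(Mul(4, -5), -5)), Function('o')(1, -2)) = Mul(Mul(Pow(Add(11, 29), -1), Mul(Mul(4, -5), -5)), 6) = Mul(Mul(Pow(40, -1), Mul(-20, -5)), 6) = Mul(Mul(Rational(1, 40), 100), 6) = Mul(Rational(5, 2), 6) = 15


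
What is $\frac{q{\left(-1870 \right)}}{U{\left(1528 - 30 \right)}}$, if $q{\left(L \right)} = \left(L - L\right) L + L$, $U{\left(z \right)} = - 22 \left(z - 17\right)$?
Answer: $\frac{85}{1481} \approx 0.057394$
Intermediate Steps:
$U{\left(z \right)} = 374 - 22 z$ ($U{\left(z \right)} = - 22 \left(-17 + z\right) = 374 - 22 z$)
$q{\left(L \right)} = L$ ($q{\left(L \right)} = 0 L + L = 0 + L = L$)
$\frac{q{\left(-1870 \right)}}{U{\left(1528 - 30 \right)}} = - \frac{1870}{374 - 22 \left(1528 - 30\right)} = - \frac{1870}{374 - 32956} = - \frac{1870}{-32582} = \left(-1870\right) \left(- \frac{1}{32582}\right) = \frac{85}{1481}$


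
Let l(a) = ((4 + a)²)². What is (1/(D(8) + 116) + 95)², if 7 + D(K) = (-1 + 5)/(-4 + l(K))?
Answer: 2881031711109049/319166242704 ≈ 9026.8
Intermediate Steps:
l(a) = (4 + a)⁴
D(K) = -7 + 4/(-4 + (4 + K)⁴) (D(K) = -7 + (-1 + 5)/(-4 + (4 + K)⁴) = -7 + 4/(-4 + (4 + K)⁴))
(1/(D(8) + 116) + 95)² = (1/((32 - 7*(4 + 8)⁴)/(-4 + (4 + 8)⁴) + 116) + 95)² = (1/((32 - 7*12⁴)/(-4 + 12⁴) + 116) + 95)² = (1/((32 - 7*20736)/(-4 + 20736) + 116) + 95)² = (1/((32 - 145152)/20732 + 116) + 95)² = (1/((1/20732)*(-145120) + 116) + 95)² = (1/(-36280/5183 + 116) + 95)² = (1/(564948/5183) + 95)² = (5183/564948 + 95)² = (53675243/564948)² = 2881031711109049/319166242704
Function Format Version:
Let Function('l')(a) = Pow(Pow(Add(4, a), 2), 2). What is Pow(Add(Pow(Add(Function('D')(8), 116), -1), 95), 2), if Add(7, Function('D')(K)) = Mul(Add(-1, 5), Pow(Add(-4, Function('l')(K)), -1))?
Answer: Rational(2881031711109049, 319166242704) ≈ 9026.8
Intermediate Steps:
Function('l')(a) = Pow(Add(4, a), 4)
Function('D')(K) = Add(-7, Mul(4, Pow(Add(-4, Pow(Add(4, K), 4)), -1))) (Function('D')(K) = Add(-7, Mul(Add(-1, 5), Pow(Add(-4, Pow(Add(4, K), 4)), -1))) = Add(-7, Mul(4, Pow(Add(-4, Pow(Add(4, K), 4)), -1))))
Pow(Add(Pow(Add(Function('D')(8), 116), -1), 95), 2) = Pow(Add(Pow(Add(Mul(Pow(Add(-4, Pow(Add(4, 8), 4)), -1), Add(32, Mul(-7, Pow(Add(4, 8), 4)))), 116), -1), 95), 2) = Pow(Add(Pow(Add(Mul(Pow(Add(-4, Pow(12, 4)), -1), Add(32, Mul(-7, Pow(12, 4)))), 116), -1), 95), 2) = Pow(Add(Pow(Add(Mul(Pow(Add(-4, 20736), -1), Add(32, Mul(-7, 20736))), 116), -1), 95), 2) = Pow(Add(Pow(Add(Mul(Pow(20732, -1), Add(32, -145152)), 116), -1), 95), 2) = Pow(Add(Pow(Add(Mul(Rational(1, 20732), -145120), 116), -1), 95), 2) = Pow(Add(Pow(Add(Rational(-36280, 5183), 116), -1), 95), 2) = Pow(Add(Pow(Rational(564948, 5183), -1), 95), 2) = Pow(Add(Rational(5183, 564948), 95), 2) = Pow(Rational(53675243, 564948), 2) = Rational(2881031711109049, 319166242704)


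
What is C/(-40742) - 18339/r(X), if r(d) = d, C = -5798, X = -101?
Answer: 28759736/158267 ≈ 181.72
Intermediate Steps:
C/(-40742) - 18339/r(X) = -5798/(-40742) - 18339/(-101) = -5798*(-1/40742) - 18339*(-1/101) = 223/1567 + 18339/101 = 28759736/158267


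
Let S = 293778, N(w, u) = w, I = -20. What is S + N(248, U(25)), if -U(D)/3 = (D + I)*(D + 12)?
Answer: 294026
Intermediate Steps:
U(D) = -3*(-20 + D)*(12 + D) (U(D) = -3*(D - 20)*(D + 12) = -3*(-20 + D)*(12 + D))
S + N(248, U(25)) = 293778 + 248 = 294026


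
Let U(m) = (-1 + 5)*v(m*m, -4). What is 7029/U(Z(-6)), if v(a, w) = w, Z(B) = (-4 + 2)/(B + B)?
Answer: -7029/16 ≈ -439.31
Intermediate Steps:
Z(B) = -1/B (Z(B) = -2*1/(2*B) = -1/B)
U(m) = -16 (U(m) = (-1 + 5)*(-4) = 4*(-4) = -16)
7029/U(Z(-6)) = 7029/(-16) = 7029*(-1/16) = -7029/16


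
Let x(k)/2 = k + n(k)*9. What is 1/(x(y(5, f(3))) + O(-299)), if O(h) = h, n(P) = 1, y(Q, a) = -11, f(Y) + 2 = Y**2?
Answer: -1/303 ≈ -0.0033003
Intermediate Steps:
f(Y) = -2 + Y**2
x(k) = 18 + 2*k (x(k) = 2*(k + 1*9) = 2*(k + 9) = 2*(9 + k) = 18 + 2*k)
1/(x(y(5, f(3))) + O(-299)) = 1/((18 + 2*(-11)) - 299) = 1/((18 - 22) - 299) = 1/(-4 - 299) = 1/(-303) = -1/303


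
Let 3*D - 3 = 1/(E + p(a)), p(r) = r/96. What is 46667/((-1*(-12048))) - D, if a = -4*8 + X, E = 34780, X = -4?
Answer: 3210751525/1117399792 ≈ 2.8734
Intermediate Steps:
a = -36 (a = -4*8 - 4 = -32 - 4 = -36)
p(r) = r/96 (p(r) = r*(1/96) = r/96)
D = 834719/834711 (D = 1 + 1/(3*(34780 + (1/96)*(-36))) = 1 + 1/(3*(34780 - 3/8)) = 1 + 1/(3*(278237/8)) = 1 + (⅓)*(8/278237) = 1 + 8/834711 = 834719/834711 ≈ 1.0000)
46667/((-1*(-12048))) - D = 46667/((-1*(-12048))) - 1*834719/834711 = 46667/12048 - 834719/834711 = 3210751525/1117399792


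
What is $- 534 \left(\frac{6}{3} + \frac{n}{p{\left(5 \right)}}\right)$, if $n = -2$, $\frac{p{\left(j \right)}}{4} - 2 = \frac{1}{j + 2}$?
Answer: $- \frac{4717}{5} \approx -943.4$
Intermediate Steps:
$p{\left(j \right)} = 8 + \frac{4}{2 + j}$ ($p{\left(j \right)} = 8 + \frac{4}{j + 2} = 8 + \frac{4}{2 + j}$)
$- 534 \left(\frac{6}{3} + \frac{n}{p{\left(5 \right)}}\right) = - 534 \left(\frac{6}{3} - \frac{2}{4 \frac{1}{2 + 5} \left(5 + 2 \cdot 5\right)}\right) = - 534 \left(6 \cdot \frac{1}{3} - \frac{2}{4 \cdot \frac{1}{7} \left(5 + 10\right)}\right) = - 534 \left(2 - \frac{2}{4 \cdot \frac{1}{7} \cdot 15}\right) = - 534 \left(2 - \frac{2}{\frac{60}{7}}\right) = - 534 \left(2 - \frac{7}{30}\right) = \left(-534\right) \frac{53}{30} = - \frac{4717}{5}$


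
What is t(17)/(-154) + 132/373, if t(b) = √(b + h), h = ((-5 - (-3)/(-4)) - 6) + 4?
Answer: 132/373 - √37/308 ≈ 0.33414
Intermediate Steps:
h = -31/4 (h = ((-5 - (-3)*(-1)/4) - 6) + 4 = ((-5 - 1*¾) - 6) + 4 = ((-5 - ¾) - 6) + 4 = (-23/4 - 6) + 4 = -47/4 + 4 = -31/4 ≈ -7.7500)
t(b) = √(-31/4 + b) (t(b) = √(b - 31/4) = √(-31/4 + b))
t(17)/(-154) + 132/373 = (√(-31 + 4*17)/2)/(-154) + 132/373 = (√(-31 + 68)/2)*(-1/154) + 132*(1/373) = (√37/2)*(-1/154) + 132/373 = -√37/308 + 132/373 = 132/373 - √37/308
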